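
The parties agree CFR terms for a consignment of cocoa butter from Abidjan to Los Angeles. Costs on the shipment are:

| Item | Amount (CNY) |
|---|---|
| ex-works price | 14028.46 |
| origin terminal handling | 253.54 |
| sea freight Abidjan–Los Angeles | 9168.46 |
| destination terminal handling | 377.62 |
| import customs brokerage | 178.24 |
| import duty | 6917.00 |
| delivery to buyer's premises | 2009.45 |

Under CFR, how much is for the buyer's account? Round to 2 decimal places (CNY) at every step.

Buyer's account: CNY 9482.31

CFR: the seller pays costs through ocean freight to the destination port, but not insurance.
Seller's account: goods 14028.46 + origin terminal 253.54 + freight 9168.46 = 23450.46
Buyer's account: destination terminal 377.62 + brokerage 178.24 + duty 6917.00 + delivery 2009.45 = 9482.31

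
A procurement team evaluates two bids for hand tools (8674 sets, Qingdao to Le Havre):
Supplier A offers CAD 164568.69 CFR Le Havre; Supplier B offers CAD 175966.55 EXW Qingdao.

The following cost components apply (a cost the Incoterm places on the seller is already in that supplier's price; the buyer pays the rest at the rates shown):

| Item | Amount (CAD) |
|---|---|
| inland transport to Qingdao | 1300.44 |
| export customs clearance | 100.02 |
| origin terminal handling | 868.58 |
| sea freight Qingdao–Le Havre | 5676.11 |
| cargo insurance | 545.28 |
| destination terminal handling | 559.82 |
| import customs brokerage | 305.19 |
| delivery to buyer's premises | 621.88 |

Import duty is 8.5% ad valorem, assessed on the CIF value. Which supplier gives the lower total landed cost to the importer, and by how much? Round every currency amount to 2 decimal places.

Supplier A is cheaper by CAD 20987.16

Supplier A (CFR):
CIF value = CFR price + insurance = 164568.69 + 545.28 = 165113.97
Import duty = 165113.97 × 8.5% = 14034.69
Buyer bears (A): 545.28 + 559.82 + 305.19 + 621.88 = 2032.17
Landed cost (A) = invoice 164568.69 + 2032.17 + duty 14034.69 = 180635.55
Supplier B (EXW):
CIF value = EXW price + inland to port + export clearance + origin terminal + freight + insurance = 175966.55 + 1300.44 + 100.02 + 868.58 + 5676.11 + 545.28 = 184456.98
Import duty = 184456.98 × 8.5% = 15678.84
Buyer bears (B): 1300.44 + 100.02 + 868.58 + 5676.11 + 545.28 + 559.82 + 305.19 + 621.88 = 9977.32
Landed cost (B) = invoice 175966.55 + 9977.32 + duty 15678.84 = 201622.71
Difference = |180635.55 − 201622.71| = 20987.16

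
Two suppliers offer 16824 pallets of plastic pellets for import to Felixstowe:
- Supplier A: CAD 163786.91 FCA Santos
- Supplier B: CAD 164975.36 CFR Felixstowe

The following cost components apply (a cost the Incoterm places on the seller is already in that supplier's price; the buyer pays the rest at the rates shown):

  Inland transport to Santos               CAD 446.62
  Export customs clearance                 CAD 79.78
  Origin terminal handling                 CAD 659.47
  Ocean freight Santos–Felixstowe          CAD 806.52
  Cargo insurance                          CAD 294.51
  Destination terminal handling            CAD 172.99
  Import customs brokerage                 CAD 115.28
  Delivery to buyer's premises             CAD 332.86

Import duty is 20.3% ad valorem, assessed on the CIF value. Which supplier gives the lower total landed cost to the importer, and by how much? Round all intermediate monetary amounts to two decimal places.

Supplier B is cheaper by CAD 333.88

Supplier A (FCA):
CIF value = FCA price + origin terminal + freight + insurance = 163786.91 + 659.47 + 806.52 + 294.51 = 165547.41
Import duty = 165547.41 × 20.3% = 33606.12
Buyer bears (A): 659.47 + 806.52 + 294.51 + 172.99 + 115.28 + 332.86 = 2381.63
Landed cost (A) = invoice 163786.91 + 2381.63 + duty 33606.12 = 199774.66
Supplier B (CFR):
CIF value = CFR price + insurance = 164975.36 + 294.51 = 165269.87
Import duty = 165269.87 × 20.3% = 33549.78
Buyer bears (B): 294.51 + 172.99 + 115.28 + 332.86 = 915.64
Landed cost (B) = invoice 164975.36 + 915.64 + duty 33549.78 = 199440.78
Difference = |199774.66 − 199440.78| = 333.88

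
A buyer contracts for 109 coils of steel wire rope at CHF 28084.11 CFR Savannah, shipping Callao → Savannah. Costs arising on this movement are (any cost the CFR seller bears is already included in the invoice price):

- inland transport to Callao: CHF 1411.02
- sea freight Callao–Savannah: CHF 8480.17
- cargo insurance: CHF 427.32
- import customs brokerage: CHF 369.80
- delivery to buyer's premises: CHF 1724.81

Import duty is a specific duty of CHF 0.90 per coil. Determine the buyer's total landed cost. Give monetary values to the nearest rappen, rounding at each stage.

Total landed cost: CHF 30704.14

CFR: the seller pays costs through ocean freight to the destination port, but not insurance.
Already in the invoice (seller's account under CFR): inland to port, freight — exclude.
CIF value = CFR price + insurance = 28084.11 + 427.32 = 28511.43
Import duty = 109 × 0.90 = 98.10
Buyer bears: insurance 427.32 + brokerage 369.80 + delivery 1724.81 + duty 98.10 = 2620.03
Landed cost = invoice 28084.11 + 2620.03 = 30704.14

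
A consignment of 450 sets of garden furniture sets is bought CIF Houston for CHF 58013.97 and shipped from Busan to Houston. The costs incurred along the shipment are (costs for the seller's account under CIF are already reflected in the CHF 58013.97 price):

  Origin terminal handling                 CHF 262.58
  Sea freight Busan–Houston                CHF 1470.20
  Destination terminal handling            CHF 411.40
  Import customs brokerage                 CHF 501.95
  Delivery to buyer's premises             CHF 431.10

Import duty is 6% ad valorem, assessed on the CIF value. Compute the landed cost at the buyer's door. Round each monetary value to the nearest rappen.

Total landed cost: CHF 62839.26

CIF: the seller pays costs through ocean freight and marine insurance to the destination port.
Already in the invoice (seller's account under CIF): origin terminal, freight — exclude.
The CIF price already equals the CIF value: 58013.97
Import duty = 58013.97 × 6% = 3480.84
Buyer bears: destination terminal 411.40 + brokerage 501.95 + delivery 431.10 + duty 3480.84 = 4825.29
Landed cost = invoice 58013.97 + 4825.29 = 62839.26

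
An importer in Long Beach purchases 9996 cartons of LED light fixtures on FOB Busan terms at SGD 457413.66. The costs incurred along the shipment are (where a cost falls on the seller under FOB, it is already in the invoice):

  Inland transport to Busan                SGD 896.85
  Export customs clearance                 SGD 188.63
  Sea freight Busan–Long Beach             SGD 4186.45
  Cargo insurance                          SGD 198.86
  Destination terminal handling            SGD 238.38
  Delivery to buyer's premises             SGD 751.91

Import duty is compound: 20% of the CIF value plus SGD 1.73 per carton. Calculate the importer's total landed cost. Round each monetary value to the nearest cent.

FOB: the seller bears costs until goods are on board at the origin port; the buyer bears freight, insurance and all costs thereafter.
Already in the invoice (seller's account under FOB): inland to port, export clearance — exclude.
CIF value = FOB price + freight + insurance = 457413.66 + 4186.45 + 198.86 = 461798.97
Ad valorem component: 461798.97 × 20% = 92359.79
Specific component: 9996 × 1.73 = 17293.08
Import duty = 92359.79 + 17293.08 = 109652.87
Buyer bears: freight 4186.45 + insurance 198.86 + destination terminal 238.38 + delivery 751.91 + duty 109652.87 = 115028.47
Landed cost = invoice 457413.66 + 115028.47 = 572442.13

Total landed cost: SGD 572442.13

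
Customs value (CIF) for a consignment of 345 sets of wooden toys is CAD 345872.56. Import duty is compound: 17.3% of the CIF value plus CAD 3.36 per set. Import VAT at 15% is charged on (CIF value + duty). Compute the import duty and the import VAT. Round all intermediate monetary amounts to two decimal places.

Import duty: CAD 60995.15; import VAT: CAD 61030.16

Ad valorem component: 345872.56 × 17.3% = 59835.95
Specific component: 345 × 3.36 = 1159.20
Import duty = 59835.95 + 1159.20 = 60995.15
VAT base = CIF + duty = 345872.56 + 60995.15 = 406867.71
Import VAT = 406867.71 × 15% = 61030.16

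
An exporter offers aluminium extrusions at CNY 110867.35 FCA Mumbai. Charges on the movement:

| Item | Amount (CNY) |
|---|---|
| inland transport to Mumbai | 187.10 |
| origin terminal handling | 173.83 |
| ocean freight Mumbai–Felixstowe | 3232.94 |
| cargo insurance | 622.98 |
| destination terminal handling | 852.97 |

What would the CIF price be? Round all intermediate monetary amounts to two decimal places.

CIF price: CNY 114897.10

Not relevant to the conversion: inland to port — on the seller under both FCA and CIF; already in the FCA price and stays in the CIF price. destination terminal — on the buyer under both terms; not part of either seller's price.
From FCA to CIF, the seller additionally bears: origin terminal, freight, insurance.
CIF price = 110867.35 + 173.83 + 3232.94 + 622.98 = 114897.10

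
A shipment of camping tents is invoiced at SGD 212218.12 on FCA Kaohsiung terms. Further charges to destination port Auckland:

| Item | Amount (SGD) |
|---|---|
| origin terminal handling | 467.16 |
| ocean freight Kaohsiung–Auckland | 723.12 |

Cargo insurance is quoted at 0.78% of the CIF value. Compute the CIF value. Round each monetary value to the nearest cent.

CIF value: SGD 215086.07

Let C be the CIF value. C = FCA price + pre-shipment costs + freight + 0.78% × C
C − 0.78% × C = 212218.12 + 467.16 + 723.12
0.9922 × C = 213408.40
C = 213408.40 / 0.9922 = 215086.07
Insurance premium = 0.78% × 215086.07 = 1677.67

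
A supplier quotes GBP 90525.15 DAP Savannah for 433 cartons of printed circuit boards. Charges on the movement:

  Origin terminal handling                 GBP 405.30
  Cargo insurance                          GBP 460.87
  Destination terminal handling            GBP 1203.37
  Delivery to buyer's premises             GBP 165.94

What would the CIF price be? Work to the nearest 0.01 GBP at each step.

CIF price: GBP 89155.84

Not relevant to the conversion: insurance, origin terminal — on the seller under both DAP and CIF; already in the DAP price and stays in the CIF price.
From DAP to CIF, the seller no longer bears: destination terminal, delivery.
CIF price = 90525.15 − 1203.37 − 165.94 = 89155.84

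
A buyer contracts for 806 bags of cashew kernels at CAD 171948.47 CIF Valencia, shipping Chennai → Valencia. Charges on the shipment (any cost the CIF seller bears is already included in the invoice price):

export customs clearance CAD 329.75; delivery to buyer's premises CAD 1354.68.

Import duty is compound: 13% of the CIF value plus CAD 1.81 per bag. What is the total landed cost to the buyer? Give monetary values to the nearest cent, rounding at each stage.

Total landed cost: CAD 197115.31

CIF: the seller pays costs through ocean freight and marine insurance to the destination port.
Already in the invoice (seller's account under CIF): export clearance — exclude.
The CIF price already equals the CIF value: 171948.47
Ad valorem component: 171948.47 × 13% = 22353.30
Specific component: 806 × 1.81 = 1458.86
Import duty = 22353.30 + 1458.86 = 23812.16
Buyer bears: delivery 1354.68 + duty 23812.16 = 25166.84
Landed cost = invoice 171948.47 + 25166.84 = 197115.31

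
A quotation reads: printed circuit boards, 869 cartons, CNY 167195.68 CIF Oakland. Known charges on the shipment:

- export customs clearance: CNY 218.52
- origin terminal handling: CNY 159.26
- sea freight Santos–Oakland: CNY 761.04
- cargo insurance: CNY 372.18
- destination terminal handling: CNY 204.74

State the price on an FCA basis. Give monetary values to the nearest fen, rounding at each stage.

FCA price: CNY 165903.20

Not relevant to the conversion: export clearance — on the seller under both CIF and FCA; already in the CIF price and stays in the FCA price. destination terminal — on the buyer under both terms; not part of either seller's price.
From CIF to FCA, the seller no longer bears: origin terminal, freight, insurance.
FCA price = 167195.68 − 159.26 − 761.04 − 372.18 = 165903.20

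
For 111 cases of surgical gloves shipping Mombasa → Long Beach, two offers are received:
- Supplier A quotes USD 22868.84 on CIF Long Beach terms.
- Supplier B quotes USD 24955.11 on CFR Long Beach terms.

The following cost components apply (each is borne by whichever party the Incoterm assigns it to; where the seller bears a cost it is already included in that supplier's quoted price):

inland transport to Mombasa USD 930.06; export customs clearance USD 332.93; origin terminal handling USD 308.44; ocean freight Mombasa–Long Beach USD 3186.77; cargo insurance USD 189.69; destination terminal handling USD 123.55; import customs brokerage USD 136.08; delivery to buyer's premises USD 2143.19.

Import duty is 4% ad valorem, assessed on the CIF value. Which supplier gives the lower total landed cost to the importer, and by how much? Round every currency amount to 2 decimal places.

Supplier A (CIF):
The CIF price already equals the CIF value: 22868.84
Import duty = 22868.84 × 4% = 914.75
Buyer bears (A): 123.55 + 136.08 + 2143.19 = 2402.82
Landed cost (A) = invoice 22868.84 + 2402.82 + duty 914.75 = 26186.41
Supplier B (CFR):
CIF value = CFR price + insurance = 24955.11 + 189.69 = 25144.80
Import duty = 25144.80 × 4% = 1005.79
Buyer bears (B): 189.69 + 123.55 + 136.08 + 2143.19 = 2592.51
Landed cost (B) = invoice 24955.11 + 2592.51 + duty 1005.79 = 28553.41
Difference = |26186.41 − 28553.41| = 2367.00

Supplier A is cheaper by USD 2367.00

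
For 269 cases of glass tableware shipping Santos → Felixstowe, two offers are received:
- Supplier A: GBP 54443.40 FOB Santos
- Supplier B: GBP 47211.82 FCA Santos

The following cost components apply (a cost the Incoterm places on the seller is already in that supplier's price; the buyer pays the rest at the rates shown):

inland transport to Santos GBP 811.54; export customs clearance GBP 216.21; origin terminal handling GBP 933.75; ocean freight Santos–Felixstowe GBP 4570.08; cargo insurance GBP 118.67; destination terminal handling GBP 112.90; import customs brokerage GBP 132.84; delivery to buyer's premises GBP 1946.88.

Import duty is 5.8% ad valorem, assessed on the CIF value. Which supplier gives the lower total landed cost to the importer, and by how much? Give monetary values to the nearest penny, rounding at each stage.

Supplier B is cheaper by GBP 6663.10

Supplier A (FOB):
CIF value = FOB price + freight + insurance = 54443.40 + 4570.08 + 118.67 = 59132.15
Import duty = 59132.15 × 5.8% = 3429.66
Buyer bears (A): 4570.08 + 118.67 + 112.90 + 132.84 + 1946.88 = 6881.37
Landed cost (A) = invoice 54443.40 + 6881.37 + duty 3429.66 = 64754.43
Supplier B (FCA):
CIF value = FCA price + origin terminal + freight + insurance = 47211.82 + 933.75 + 4570.08 + 118.67 = 52834.32
Import duty = 52834.32 × 5.8% = 3064.39
Buyer bears (B): 933.75 + 4570.08 + 118.67 + 112.90 + 132.84 + 1946.88 = 7815.12
Landed cost (B) = invoice 47211.82 + 7815.12 + duty 3064.39 = 58091.33
Difference = |64754.43 − 58091.33| = 6663.10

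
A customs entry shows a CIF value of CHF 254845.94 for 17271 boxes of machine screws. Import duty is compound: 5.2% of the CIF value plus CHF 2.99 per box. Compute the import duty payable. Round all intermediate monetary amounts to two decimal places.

Ad valorem component: 254845.94 × 5.2% = 13251.99
Specific component: 17271 × 2.99 = 51640.29
Import duty = 13251.99 + 51640.29 = 64892.28

Import duty: CHF 64892.28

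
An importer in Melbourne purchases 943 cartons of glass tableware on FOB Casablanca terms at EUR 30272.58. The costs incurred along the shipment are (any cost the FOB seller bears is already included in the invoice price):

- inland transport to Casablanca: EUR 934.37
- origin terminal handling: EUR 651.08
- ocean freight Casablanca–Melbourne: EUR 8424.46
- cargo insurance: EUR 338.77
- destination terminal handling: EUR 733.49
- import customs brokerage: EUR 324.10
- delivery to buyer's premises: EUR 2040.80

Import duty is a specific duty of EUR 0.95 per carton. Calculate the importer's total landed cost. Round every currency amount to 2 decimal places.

FOB: the seller bears costs until goods are on board at the origin port; the buyer bears freight, insurance and all costs thereafter.
Already in the invoice (seller's account under FOB): inland to port, origin terminal — exclude.
CIF value = FOB price + freight + insurance = 30272.58 + 8424.46 + 338.77 = 39035.81
Import duty = 943 × 0.95 = 895.85
Buyer bears: freight 8424.46 + insurance 338.77 + destination terminal 733.49 + brokerage 324.10 + delivery 2040.80 + duty 895.85 = 12757.47
Landed cost = invoice 30272.58 + 12757.47 = 43030.05

Total landed cost: EUR 43030.05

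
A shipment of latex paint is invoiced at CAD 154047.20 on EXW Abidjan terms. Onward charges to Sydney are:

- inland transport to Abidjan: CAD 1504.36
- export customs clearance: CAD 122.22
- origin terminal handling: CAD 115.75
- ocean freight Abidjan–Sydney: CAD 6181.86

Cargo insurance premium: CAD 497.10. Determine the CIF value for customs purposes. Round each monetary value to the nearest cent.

CIF = EXW price + pre-shipment costs + freight + insurance
CIF = 154047.20 + 1504.36 + 122.22 + 115.75 + 6181.86 + 497.10 = 162468.49

CIF value: CAD 162468.49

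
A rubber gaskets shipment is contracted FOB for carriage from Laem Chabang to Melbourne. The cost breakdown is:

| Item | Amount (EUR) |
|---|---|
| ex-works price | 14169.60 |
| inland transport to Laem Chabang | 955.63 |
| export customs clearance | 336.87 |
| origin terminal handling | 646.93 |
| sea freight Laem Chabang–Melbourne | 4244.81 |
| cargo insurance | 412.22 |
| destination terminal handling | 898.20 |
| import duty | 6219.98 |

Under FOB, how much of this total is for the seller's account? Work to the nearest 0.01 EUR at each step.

Seller's account: EUR 16109.03

FOB: the seller bears costs until goods are on board at the origin port; the buyer bears freight, insurance and all costs thereafter.
Seller's account: goods 14169.60 + inland to port 955.63 + export clearance 336.87 + origin terminal 646.93 = 16109.03
Buyer's account: freight 4244.81 + insurance 412.22 + destination terminal 898.20 + duty 6219.98 = 11775.21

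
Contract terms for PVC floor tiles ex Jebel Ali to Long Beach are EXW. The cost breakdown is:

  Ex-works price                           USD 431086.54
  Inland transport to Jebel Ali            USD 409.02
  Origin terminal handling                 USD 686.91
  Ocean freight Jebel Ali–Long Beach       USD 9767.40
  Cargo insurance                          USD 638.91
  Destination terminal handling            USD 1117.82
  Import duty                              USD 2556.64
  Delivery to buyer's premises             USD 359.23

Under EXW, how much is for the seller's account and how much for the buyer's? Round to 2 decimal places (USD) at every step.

Seller: USD 431086.54; buyer: USD 15535.93

EXW: the seller makes goods available at their premises; the buyer bears all onward costs.
Seller's account: goods 431086.54 = 431086.54
Buyer's account: inland to port 409.02 + origin terminal 686.91 + freight 9767.40 + insurance 638.91 + destination terminal 1117.82 + duty 2556.64 + delivery 359.23 = 15535.93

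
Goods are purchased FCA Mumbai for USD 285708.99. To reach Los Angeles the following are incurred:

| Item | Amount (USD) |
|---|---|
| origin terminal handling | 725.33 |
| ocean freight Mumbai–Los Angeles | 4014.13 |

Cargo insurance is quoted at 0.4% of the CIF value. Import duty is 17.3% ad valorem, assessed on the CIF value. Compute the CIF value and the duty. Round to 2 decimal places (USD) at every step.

CIF value: USD 291614.91; import duty: USD 50449.38

Let C be the CIF value. C = FCA price + pre-shipment costs + freight + 0.4% × C
C − 0.4% × C = 285708.99 + 725.33 + 4014.13
0.996 × C = 290448.45
C = 290448.45 / 0.996 = 291614.91
Insurance premium = 0.4% × 291614.91 = 1166.46
Import duty = 291614.91 × 17.3% = 50449.38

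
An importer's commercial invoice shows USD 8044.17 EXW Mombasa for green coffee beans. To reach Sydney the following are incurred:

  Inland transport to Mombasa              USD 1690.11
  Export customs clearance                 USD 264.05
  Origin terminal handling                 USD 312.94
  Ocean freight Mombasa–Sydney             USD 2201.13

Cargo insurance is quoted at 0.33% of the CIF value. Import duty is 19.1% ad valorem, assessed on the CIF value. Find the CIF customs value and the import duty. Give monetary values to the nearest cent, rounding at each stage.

CIF value: USD 12553.83; import duty: USD 2397.78

Let C be the CIF value. C = EXW price + pre-shipment costs + freight + 0.33% × C
C − 0.33% × C = 8044.17 + 1690.11 + 264.05 + 312.94 + 2201.13
0.9967 × C = 12512.40
C = 12512.40 / 0.9967 = 12553.83
Insurance premium = 0.33% × 12553.83 = 41.43
Import duty = 12553.83 × 19.1% = 2397.78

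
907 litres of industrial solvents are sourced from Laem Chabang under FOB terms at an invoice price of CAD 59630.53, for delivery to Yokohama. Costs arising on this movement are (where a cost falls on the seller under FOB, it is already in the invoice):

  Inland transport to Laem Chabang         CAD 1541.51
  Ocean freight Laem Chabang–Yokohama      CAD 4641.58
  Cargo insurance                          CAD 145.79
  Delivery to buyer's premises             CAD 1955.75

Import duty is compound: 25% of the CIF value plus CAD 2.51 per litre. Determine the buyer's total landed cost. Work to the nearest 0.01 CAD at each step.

Total landed cost: CAD 84754.70

FOB: the seller bears costs until goods are on board at the origin port; the buyer bears freight, insurance and all costs thereafter.
Already in the invoice (seller's account under FOB): inland to port — exclude.
CIF value = FOB price + freight + insurance = 59630.53 + 4641.58 + 145.79 = 64417.90
Ad valorem component: 64417.90 × 25% = 16104.48
Specific component: 907 × 2.51 = 2276.57
Import duty = 16104.48 + 2276.57 = 18381.05
Buyer bears: freight 4641.58 + insurance 145.79 + delivery 1955.75 + duty 18381.05 = 25124.17
Landed cost = invoice 59630.53 + 25124.17 = 84754.70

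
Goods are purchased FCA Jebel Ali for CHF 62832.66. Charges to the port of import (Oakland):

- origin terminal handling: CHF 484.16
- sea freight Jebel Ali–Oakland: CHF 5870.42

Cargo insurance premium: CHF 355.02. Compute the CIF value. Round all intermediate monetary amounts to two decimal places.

CIF = FCA price + pre-shipment costs + freight + insurance
CIF = 62832.66 + 484.16 + 5870.42 + 355.02 = 69542.26

CIF value: CHF 69542.26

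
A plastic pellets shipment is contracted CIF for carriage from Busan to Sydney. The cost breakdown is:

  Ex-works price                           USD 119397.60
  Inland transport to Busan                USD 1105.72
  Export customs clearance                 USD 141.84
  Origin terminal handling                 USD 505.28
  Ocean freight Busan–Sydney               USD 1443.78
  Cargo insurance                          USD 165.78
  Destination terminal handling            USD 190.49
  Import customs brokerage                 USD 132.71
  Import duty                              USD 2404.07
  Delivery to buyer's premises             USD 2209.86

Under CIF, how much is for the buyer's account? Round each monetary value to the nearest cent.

CIF: the seller pays costs through ocean freight and marine insurance to the destination port.
Seller's account: goods 119397.60 + inland to port 1105.72 + export clearance 141.84 + origin terminal 505.28 + freight 1443.78 + insurance 165.78 = 122760.00
Buyer's account: destination terminal 190.49 + brokerage 132.71 + duty 2404.07 + delivery 2209.86 = 4937.13

Buyer's account: USD 4937.13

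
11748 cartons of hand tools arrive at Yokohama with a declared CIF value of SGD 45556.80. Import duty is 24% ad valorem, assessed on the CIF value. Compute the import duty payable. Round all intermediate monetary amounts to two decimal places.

Import duty: SGD 10933.63

Import duty = 45556.80 × 24% = 10933.63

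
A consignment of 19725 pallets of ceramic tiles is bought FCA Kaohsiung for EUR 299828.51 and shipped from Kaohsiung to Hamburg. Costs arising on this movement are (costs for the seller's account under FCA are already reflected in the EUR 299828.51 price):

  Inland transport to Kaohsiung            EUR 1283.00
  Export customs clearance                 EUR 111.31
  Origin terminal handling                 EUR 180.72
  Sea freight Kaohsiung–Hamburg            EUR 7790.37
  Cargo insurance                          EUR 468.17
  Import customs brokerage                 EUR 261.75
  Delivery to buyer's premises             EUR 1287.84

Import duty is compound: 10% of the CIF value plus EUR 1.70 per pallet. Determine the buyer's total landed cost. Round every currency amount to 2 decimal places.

Total landed cost: EUR 374176.64

FCA: the seller delivers export-cleared goods to the carrier; the buyer bears costs from that point.
Already in the invoice (seller's account under FCA): inland to port, export clearance — exclude.
CIF value = FCA price + origin terminal + freight + insurance = 299828.51 + 180.72 + 7790.37 + 468.17 = 308267.77
Ad valorem component: 308267.77 × 10% = 30826.78
Specific component: 19725 × 1.70 = 33532.50
Import duty = 30826.78 + 33532.50 = 64359.28
Buyer bears: origin terminal 180.72 + freight 7790.37 + insurance 468.17 + brokerage 261.75 + delivery 1287.84 + duty 64359.28 = 74348.13
Landed cost = invoice 299828.51 + 74348.13 = 374176.64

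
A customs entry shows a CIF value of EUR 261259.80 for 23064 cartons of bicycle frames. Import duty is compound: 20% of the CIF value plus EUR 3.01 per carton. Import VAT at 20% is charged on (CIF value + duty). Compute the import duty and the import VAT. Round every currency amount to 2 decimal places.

Ad valorem component: 261259.80 × 20% = 52251.96
Specific component: 23064 × 3.01 = 69422.64
Import duty = 52251.96 + 69422.64 = 121674.60
VAT base = CIF + duty = 261259.80 + 121674.60 = 382934.40
Import VAT = 382934.40 × 20% = 76586.88

Import duty: EUR 121674.60; import VAT: EUR 76586.88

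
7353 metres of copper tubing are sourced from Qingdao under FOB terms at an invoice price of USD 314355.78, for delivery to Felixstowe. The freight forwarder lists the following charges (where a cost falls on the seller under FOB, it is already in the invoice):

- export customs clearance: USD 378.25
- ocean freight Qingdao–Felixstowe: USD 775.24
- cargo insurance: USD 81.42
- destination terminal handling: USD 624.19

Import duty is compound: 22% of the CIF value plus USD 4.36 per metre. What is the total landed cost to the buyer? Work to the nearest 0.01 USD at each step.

FOB: the seller bears costs until goods are on board at the origin port; the buyer bears freight, insurance and all costs thereafter.
Already in the invoice (seller's account under FOB): export clearance — exclude.
CIF value = FOB price + freight + insurance = 314355.78 + 775.24 + 81.42 = 315212.44
Ad valorem component: 315212.44 × 22% = 69346.74
Specific component: 7353 × 4.36 = 32059.08
Import duty = 69346.74 + 32059.08 = 101405.82
Buyer bears: freight 775.24 + insurance 81.42 + destination terminal 624.19 + duty 101405.82 = 102886.67
Landed cost = invoice 314355.78 + 102886.67 = 417242.45

Total landed cost: USD 417242.45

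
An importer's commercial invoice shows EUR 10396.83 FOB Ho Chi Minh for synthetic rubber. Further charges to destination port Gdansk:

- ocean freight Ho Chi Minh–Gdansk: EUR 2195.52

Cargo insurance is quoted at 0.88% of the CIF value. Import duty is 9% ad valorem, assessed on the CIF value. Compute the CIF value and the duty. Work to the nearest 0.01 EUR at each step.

CIF value: EUR 12704.15; import duty: EUR 1143.37

Let C be the CIF value. C = FOB price + freight + 0.88% × C
C − 0.88% × C = 10396.83 + 2195.52
0.9912 × C = 12592.35
C = 12592.35 / 0.9912 = 12704.15
Insurance premium = 0.88% × 12704.15 = 111.80
Import duty = 12704.15 × 9% = 1143.37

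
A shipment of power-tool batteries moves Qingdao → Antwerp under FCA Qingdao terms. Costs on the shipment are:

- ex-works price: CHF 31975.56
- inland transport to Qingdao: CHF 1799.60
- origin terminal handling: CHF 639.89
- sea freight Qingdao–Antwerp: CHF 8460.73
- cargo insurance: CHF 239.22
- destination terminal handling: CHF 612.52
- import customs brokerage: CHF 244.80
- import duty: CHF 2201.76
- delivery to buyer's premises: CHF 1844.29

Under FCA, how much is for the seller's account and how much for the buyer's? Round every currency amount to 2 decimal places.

Seller: CHF 33775.16; buyer: CHF 14243.21

FCA: the seller delivers export-cleared goods to the carrier; the buyer bears costs from that point.
Seller's account: goods 31975.56 + inland to port 1799.60 = 33775.16
Buyer's account: origin terminal 639.89 + freight 8460.73 + insurance 239.22 + destination terminal 612.52 + brokerage 244.80 + duty 2201.76 + delivery 1844.29 = 14243.21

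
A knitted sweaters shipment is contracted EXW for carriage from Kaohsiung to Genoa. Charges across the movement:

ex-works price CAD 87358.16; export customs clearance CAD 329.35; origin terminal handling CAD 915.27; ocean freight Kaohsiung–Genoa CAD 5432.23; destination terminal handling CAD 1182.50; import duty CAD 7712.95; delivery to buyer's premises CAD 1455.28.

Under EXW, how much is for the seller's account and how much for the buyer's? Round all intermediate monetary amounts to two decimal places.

EXW: the seller makes goods available at their premises; the buyer bears all onward costs.
Seller's account: goods 87358.16 = 87358.16
Buyer's account: export clearance 329.35 + origin terminal 915.27 + freight 5432.23 + destination terminal 1182.50 + duty 7712.95 + delivery 1455.28 = 17027.58

Seller: CAD 87358.16; buyer: CAD 17027.58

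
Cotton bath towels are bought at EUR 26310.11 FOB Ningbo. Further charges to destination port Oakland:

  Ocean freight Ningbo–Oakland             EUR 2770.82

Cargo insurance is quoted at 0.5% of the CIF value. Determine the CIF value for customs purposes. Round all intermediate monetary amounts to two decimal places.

Let C be the CIF value. C = FOB price + freight + 0.5% × C
C − 0.5% × C = 26310.11 + 2770.82
0.995 × C = 29080.93
C = 29080.93 / 0.995 = 29227.07
Insurance premium = 0.5% × 29227.07 = 146.14

CIF value: EUR 29227.07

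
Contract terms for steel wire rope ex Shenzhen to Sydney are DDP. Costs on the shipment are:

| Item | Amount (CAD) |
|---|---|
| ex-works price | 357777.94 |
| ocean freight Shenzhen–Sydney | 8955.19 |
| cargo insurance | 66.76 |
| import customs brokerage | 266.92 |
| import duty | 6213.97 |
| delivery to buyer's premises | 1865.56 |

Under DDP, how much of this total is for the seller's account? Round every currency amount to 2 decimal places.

Seller's account: CAD 375146.34

DDP: the seller bears all costs including import duty.
Seller's account: goods 357777.94 + freight 8955.19 + insurance 66.76 + brokerage 266.92 + duty 6213.97 + delivery 1865.56 = 375146.34
Buyer's account: 0.00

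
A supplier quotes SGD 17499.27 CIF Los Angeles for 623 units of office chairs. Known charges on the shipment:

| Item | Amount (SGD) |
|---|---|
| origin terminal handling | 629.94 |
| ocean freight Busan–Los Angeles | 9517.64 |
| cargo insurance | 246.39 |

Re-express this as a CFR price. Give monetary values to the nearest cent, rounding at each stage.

Not relevant to the conversion: origin terminal, freight — on the seller under both CIF and CFR; already in the CIF price and stays in the CFR price.
From CIF to CFR, the seller no longer bears: insurance.
CFR price = 17499.27 − 246.39 = 17252.88

CFR price: SGD 17252.88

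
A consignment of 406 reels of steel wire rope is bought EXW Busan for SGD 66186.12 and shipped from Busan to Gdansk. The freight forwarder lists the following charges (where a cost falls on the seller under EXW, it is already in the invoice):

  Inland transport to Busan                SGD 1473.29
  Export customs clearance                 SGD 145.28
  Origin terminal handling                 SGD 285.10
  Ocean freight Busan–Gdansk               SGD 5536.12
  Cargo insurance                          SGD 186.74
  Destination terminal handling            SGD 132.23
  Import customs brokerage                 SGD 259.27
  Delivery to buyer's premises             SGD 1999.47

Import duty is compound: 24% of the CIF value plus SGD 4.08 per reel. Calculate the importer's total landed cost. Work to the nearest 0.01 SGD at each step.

Total landed cost: SGD 95575.14

EXW: the seller makes goods available at their premises; the buyer bears all onward costs.
CIF value = EXW price + inland to port + export clearance + origin terminal + freight + insurance = 66186.12 + 1473.29 + 145.28 + 285.10 + 5536.12 + 186.74 = 73812.65
Ad valorem component: 73812.65 × 24% = 17715.04
Specific component: 406 × 4.08 = 1656.48
Import duty = 17715.04 + 1656.48 = 19371.52
Buyer bears: inland to port 1473.29 + export clearance 145.28 + origin terminal 285.10 + freight 5536.12 + insurance 186.74 + destination terminal 132.23 + brokerage 259.27 + delivery 1999.47 + duty 19371.52 = 29389.02
Landed cost = invoice 66186.12 + 29389.02 = 95575.14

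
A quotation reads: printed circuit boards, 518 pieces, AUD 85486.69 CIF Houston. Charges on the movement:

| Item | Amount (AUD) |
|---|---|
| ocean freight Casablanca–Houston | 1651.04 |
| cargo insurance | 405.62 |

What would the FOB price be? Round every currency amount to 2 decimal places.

From CIF to FOB, the seller no longer bears: freight, insurance.
FOB price = 85486.69 − 1651.04 − 405.62 = 83430.03

FOB price: AUD 83430.03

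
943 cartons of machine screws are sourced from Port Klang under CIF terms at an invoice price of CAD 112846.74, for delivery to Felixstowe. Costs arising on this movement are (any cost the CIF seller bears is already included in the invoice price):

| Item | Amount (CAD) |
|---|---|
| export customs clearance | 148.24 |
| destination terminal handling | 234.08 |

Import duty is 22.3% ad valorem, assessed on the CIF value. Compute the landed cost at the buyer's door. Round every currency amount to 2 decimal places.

CIF: the seller pays costs through ocean freight and marine insurance to the destination port.
Already in the invoice (seller's account under CIF): export clearance — exclude.
The CIF price already equals the CIF value: 112846.74
Import duty = 112846.74 × 22.3% = 25164.82
Buyer bears: destination terminal 234.08 + duty 25164.82 = 25398.90
Landed cost = invoice 112846.74 + 25398.90 = 138245.64

Total landed cost: CAD 138245.64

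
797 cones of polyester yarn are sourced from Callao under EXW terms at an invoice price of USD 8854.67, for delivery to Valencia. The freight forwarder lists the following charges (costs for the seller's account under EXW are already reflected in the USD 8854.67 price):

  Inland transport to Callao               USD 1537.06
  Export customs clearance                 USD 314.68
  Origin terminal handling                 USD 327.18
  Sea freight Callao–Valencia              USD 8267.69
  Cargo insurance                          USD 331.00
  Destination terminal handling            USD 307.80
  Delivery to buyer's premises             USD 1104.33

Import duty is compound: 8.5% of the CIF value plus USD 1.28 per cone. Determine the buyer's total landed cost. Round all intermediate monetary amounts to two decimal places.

EXW: the seller makes goods available at their premises; the buyer bears all onward costs.
CIF value = EXW price + inland to port + export clearance + origin terminal + freight + insurance = 8854.67 + 1537.06 + 314.68 + 327.18 + 8267.69 + 331.00 = 19632.28
Ad valorem component: 19632.28 × 8.5% = 1668.74
Specific component: 797 × 1.28 = 1020.16
Import duty = 1668.74 + 1020.16 = 2688.90
Buyer bears: inland to port 1537.06 + export clearance 314.68 + origin terminal 327.18 + freight 8267.69 + insurance 331.00 + destination terminal 307.80 + delivery 1104.33 + duty 2688.90 = 14878.64
Landed cost = invoice 8854.67 + 14878.64 = 23733.31

Total landed cost: USD 23733.31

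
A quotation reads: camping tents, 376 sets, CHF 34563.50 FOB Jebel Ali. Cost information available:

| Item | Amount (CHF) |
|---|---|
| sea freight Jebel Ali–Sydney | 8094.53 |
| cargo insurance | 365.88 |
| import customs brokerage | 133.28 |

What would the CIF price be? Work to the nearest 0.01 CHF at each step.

Not relevant to the conversion: brokerage — on the buyer under both terms; not part of either seller's price.
From FOB to CIF, the seller additionally bears: freight, insurance.
CIF price = 34563.50 + 8094.53 + 365.88 = 43023.91

CIF price: CHF 43023.91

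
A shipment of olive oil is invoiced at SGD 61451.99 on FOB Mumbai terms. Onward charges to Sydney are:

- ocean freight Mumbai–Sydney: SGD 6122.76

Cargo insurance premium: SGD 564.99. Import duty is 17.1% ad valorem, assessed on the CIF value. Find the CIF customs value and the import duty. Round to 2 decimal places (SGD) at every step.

CIF = FOB price + freight + insurance
CIF = 61451.99 + 6122.76 + 564.99 = 68139.74
Import duty = 68139.74 × 17.1% = 11651.90

CIF value: SGD 68139.74; import duty: SGD 11651.90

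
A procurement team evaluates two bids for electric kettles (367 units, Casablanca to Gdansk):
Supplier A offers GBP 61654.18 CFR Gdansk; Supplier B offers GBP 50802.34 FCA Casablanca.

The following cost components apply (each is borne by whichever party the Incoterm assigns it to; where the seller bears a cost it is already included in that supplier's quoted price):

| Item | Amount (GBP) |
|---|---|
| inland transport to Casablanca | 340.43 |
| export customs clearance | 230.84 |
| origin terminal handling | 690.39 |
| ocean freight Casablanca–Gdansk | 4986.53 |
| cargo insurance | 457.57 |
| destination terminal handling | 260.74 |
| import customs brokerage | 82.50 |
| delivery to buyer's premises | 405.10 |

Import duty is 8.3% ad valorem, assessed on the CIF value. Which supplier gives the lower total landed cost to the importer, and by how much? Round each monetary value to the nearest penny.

Supplier B is cheaper by GBP 5604.44

Supplier A (CFR):
CIF value = CFR price + insurance = 61654.18 + 457.57 = 62111.75
Import duty = 62111.75 × 8.3% = 5155.28
Buyer bears (A): 457.57 + 260.74 + 82.50 + 405.10 = 1205.91
Landed cost (A) = invoice 61654.18 + 1205.91 + duty 5155.28 = 68015.37
Supplier B (FCA):
CIF value = FCA price + origin terminal + freight + insurance = 50802.34 + 690.39 + 4986.53 + 457.57 = 56936.83
Import duty = 56936.83 × 8.3% = 4725.76
Buyer bears (B): 690.39 + 4986.53 + 457.57 + 260.74 + 82.50 + 405.10 = 6882.83
Landed cost (B) = invoice 50802.34 + 6882.83 + duty 4725.76 = 62410.93
Difference = |68015.37 − 62410.93| = 5604.44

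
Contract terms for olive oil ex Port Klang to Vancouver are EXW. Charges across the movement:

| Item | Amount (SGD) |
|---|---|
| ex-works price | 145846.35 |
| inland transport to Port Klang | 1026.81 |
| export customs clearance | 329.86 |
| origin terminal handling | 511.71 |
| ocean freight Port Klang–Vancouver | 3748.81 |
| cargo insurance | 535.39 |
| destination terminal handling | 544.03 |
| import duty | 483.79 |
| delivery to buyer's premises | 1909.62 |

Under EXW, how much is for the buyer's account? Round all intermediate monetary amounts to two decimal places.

EXW: the seller makes goods available at their premises; the buyer bears all onward costs.
Seller's account: goods 145846.35 = 145846.35
Buyer's account: inland to port 1026.81 + export clearance 329.86 + origin terminal 511.71 + freight 3748.81 + insurance 535.39 + destination terminal 544.03 + duty 483.79 + delivery 1909.62 = 9090.02

Buyer's account: SGD 9090.02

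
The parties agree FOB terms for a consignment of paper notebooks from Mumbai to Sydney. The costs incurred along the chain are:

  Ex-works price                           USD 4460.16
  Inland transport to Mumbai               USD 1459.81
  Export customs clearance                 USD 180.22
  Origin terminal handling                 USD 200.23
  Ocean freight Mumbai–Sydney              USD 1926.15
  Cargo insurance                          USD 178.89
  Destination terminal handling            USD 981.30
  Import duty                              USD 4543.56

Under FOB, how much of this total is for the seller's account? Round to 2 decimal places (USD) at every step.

FOB: the seller bears costs until goods are on board at the origin port; the buyer bears freight, insurance and all costs thereafter.
Seller's account: goods 4460.16 + inland to port 1459.81 + export clearance 180.22 + origin terminal 200.23 = 6300.42
Buyer's account: freight 1926.15 + insurance 178.89 + destination terminal 981.30 + duty 4543.56 = 7629.90

Seller's account: USD 6300.42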